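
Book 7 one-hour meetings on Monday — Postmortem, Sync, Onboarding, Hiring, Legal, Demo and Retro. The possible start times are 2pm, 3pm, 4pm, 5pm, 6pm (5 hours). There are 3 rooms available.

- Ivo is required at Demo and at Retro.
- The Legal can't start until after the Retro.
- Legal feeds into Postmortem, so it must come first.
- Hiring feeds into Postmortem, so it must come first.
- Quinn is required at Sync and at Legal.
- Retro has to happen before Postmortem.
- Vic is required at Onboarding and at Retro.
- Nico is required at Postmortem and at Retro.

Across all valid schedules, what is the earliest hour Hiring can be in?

Downstream work caps Hiring at 5pm.
Hiring at 2pm is achievable: Sync in 2pm, Retro in 2pm, Postmortem in 4pm, Legal in 3pm, Onboarding in 3pm, Hiring in 2pm, Demo in 3pm.

2pm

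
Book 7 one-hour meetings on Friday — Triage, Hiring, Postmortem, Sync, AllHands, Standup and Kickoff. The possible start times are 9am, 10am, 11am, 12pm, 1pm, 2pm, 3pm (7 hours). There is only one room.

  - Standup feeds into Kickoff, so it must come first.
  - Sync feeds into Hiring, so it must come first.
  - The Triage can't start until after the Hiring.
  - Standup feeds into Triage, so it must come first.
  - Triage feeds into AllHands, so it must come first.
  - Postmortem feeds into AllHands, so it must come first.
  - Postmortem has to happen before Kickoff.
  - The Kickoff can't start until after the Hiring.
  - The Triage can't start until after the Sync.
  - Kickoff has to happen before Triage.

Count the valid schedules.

Splitting on Hiring: it can be 10am (2), 11am (4), 12pm (6). Listing each branch's schedules as (Triage, Postmortem, Sync, AllHands, Standup, Kickoff):
Hiring=10am: (2pm,11am,9am,3pm,12pm,1pm) (2pm,12pm,9am,3pm,11am,1pm) — 2.
Hiring=11am: (2pm,9am,10am,3pm,12pm,1pm) (2pm,10am,9am,3pm,12pm,1pm) (2pm,12pm,9am,3pm,10am,1pm) (2pm,12pm,10am,3pm,9am,1pm) — 4.
Hiring=12pm: (2pm,9am,10am,3pm,11am,1pm) (2pm,9am,11am,3pm,10am,1pm) (2pm,10am,9am,3pm,11am,1pm) (2pm,10am,11am,3pm,9am,1pm) (2pm,11am,9am,3pm,10am,1pm) (2pm,11am,10am,3pm,9am,1pm) — 6.
Summing: 2 + 4 + 6 = 12.

12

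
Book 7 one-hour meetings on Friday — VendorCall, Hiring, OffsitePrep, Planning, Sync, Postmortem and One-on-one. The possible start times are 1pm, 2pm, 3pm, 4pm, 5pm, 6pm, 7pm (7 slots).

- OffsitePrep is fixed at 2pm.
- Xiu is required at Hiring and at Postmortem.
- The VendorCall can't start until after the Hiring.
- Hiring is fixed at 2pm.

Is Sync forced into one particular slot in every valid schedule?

No

Sync can be 1pm (e.g. Sync=1pm; Postmortem=1pm; One-on-one=1pm; VendorCall=3pm; OffsitePrep=2pm; Planning=1pm; Hiring=2pm) or 2pm (e.g. Hiring=2pm; Postmortem=1pm; OffsitePrep=2pm; VendorCall=3pm; One-on-one=1pm; Planning=1pm; Sync=2pm).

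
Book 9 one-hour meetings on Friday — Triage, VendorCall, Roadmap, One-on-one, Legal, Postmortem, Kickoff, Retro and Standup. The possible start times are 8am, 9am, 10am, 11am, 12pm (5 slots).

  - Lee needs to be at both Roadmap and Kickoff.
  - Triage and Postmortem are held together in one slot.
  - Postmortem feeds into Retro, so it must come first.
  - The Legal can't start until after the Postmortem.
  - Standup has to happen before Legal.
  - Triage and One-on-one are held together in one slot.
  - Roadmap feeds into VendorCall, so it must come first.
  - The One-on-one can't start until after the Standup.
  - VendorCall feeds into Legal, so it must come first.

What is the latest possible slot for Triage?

Triage must be in the same slot as One-on-one, which can't be before 9am, so Triage is at least 9am; Triage must be in the same slot as Postmortem, which can't be after 11am, so Triage is at most 11am.
Triage at 11am is achievable: Roadmap in 8am, Legal in 12pm, Retro in 12pm, Standup in 8am, One-on-one in 11am, Triage in 11am, Postmortem in 11am, VendorCall in 9am, Kickoff in 9am.

11am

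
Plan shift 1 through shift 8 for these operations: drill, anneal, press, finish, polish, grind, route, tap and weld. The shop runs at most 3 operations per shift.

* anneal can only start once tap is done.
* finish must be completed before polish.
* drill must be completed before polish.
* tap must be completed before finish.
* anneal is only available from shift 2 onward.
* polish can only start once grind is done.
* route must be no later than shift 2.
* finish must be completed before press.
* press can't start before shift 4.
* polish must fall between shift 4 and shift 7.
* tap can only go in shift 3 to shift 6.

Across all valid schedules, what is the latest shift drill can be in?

Downstream work caps drill at shift 6.
drill at shift 6 is achievable: finish=shift 4, press=shift 5, drill=shift 6, grind=shift 1, route=shift 1, anneal=shift 4, tap=shift 3, polish=shift 7, weld=shift 1.

shift 6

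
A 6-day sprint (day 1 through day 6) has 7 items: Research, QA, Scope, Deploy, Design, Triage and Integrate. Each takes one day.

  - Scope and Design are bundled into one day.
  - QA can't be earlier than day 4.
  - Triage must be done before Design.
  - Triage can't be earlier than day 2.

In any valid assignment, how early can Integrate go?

day 1

Integrate at day 1 is achievable: Scope -> day 3; Triage -> day 2; Deploy -> day 1; Research -> day 1; Design -> day 3; Integrate -> day 1; QA -> day 4.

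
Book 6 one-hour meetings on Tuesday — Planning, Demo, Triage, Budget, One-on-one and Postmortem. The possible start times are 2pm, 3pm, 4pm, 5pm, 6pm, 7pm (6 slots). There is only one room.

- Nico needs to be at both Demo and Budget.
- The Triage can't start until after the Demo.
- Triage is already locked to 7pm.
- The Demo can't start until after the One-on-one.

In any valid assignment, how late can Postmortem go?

Postmortem at 6pm is achievable: Budget -> 5pm, Triage -> 7pm, Planning -> 4pm, Postmortem -> 6pm, Demo -> 3pm, One-on-one -> 2pm.
Nothing later works — the conflict and capacity constraints rule out every slot after 6pm.

6pm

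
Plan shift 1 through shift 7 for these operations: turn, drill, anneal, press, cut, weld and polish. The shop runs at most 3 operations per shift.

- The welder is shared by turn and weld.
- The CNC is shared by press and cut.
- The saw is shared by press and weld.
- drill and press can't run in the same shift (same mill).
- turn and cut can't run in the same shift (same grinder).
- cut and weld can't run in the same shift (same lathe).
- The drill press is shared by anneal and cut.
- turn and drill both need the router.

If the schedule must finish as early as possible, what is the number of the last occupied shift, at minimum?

3

With at most 3 per shift and 7 operations, at least 3 shifts are needed.
3 works (last occupied shift: shift 3): for example press in shift 1, weld in shift 3, turn in shift 1, polish in shift 2, anneal in shift 1, cut in shift 2, drill in shift 2.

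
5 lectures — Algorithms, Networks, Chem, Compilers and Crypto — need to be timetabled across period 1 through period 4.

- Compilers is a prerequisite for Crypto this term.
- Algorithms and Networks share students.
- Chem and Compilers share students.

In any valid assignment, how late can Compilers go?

Downstream work caps Compilers at period 3.
Compilers at period 3 is achievable: Algorithms=period 1; Networks=period 2; Compilers=period 3; Chem=period 1; Crypto=period 4.

period 3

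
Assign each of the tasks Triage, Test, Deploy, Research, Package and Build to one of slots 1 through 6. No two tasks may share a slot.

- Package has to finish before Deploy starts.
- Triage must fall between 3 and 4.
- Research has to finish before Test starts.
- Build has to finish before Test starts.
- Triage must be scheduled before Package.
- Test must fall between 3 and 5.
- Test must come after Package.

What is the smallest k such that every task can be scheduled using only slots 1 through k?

The precedence chain requires at least 3 distinct slots.
With at most 1 per slot and 6 tasks, at least 6 slots are needed.
Propagating the time windows through the other constraints, Test can't land before 5, so the schedule must run through at least slot 5.
6 works (last occupied slot: 6): for example Test=5; Research=1; Triage=3; Build=2; Package=4; Deploy=6.

6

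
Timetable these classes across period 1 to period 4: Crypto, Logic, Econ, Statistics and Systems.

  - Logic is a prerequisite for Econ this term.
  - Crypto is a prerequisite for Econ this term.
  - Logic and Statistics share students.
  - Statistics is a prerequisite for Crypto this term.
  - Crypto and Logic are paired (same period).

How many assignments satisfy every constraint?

16

Splitting on Crypto: it can be period 2 (8), period 3 (8). Listing each branch's schedules as (Logic, Econ, Statistics, Systems) by period number:
Crypto=period 2: (2,3,1,1) (2,3,1,2) (2,3,1,3) (2,3,1,4) (2,4,1,1) (2,4,1,2) (2,4,1,3) (2,4,1,4) — 8.
Crypto=period 3: (3,4,1,1) (3,4,1,2) (3,4,1,3) (3,4,1,4) (3,4,2,1) (3,4,2,2) (3,4,2,3) (3,4,2,4) — 8.
Summing: 8 + 8 = 16.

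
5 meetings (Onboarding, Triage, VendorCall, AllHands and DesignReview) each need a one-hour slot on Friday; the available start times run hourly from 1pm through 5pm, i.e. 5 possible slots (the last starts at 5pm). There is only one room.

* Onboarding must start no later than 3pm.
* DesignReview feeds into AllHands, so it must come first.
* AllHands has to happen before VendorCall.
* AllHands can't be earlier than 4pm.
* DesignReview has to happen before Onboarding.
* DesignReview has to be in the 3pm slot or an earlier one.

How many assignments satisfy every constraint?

3

Enumerating: Onboarding -> 2pm; Triage -> 3pm; DesignReview -> 1pm; VendorCall -> 5pm; AllHands -> 4pm | AllHands -> 4pm, DesignReview -> 1pm, VendorCall -> 5pm, Onboarding -> 3pm, Triage -> 2pm | DesignReview in 2pm; Onboarding in 3pm; Triage in 1pm; AllHands in 4pm; VendorCall in 5pm.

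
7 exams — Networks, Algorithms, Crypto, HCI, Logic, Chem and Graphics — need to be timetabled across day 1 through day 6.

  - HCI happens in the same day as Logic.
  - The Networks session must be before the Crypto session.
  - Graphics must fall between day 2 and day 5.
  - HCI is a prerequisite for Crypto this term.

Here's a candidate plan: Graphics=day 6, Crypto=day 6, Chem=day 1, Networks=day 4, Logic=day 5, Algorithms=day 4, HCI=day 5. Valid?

HCI is a prerequisite for Crypto this term — holds.
The Networks session must be before the Crypto session — holds.
HCI happens in the same day as Logic — holds.
Graphics must fall between day 2 and day 5 — violated.

No. Graphics must fall between day 2 and day 5 is not satisfied.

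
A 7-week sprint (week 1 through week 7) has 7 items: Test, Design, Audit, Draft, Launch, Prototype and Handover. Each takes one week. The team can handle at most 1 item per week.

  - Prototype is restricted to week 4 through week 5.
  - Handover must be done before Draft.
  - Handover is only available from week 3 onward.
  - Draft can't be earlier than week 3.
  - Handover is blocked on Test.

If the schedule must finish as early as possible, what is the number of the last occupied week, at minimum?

7

The precedence chain requires at least 3 distinct weeks.
With at most 1 per week and 7 tasks, at least 7 weeks are needed.
Prototype can't be placed before week 4, so the schedule must run through at least week 4.
7 works (last occupied week: week 7): for example Audit -> week 6; Design -> week 2; Prototype -> week 4; Test -> week 1; Draft -> week 5; Launch -> week 7; Handover -> week 3.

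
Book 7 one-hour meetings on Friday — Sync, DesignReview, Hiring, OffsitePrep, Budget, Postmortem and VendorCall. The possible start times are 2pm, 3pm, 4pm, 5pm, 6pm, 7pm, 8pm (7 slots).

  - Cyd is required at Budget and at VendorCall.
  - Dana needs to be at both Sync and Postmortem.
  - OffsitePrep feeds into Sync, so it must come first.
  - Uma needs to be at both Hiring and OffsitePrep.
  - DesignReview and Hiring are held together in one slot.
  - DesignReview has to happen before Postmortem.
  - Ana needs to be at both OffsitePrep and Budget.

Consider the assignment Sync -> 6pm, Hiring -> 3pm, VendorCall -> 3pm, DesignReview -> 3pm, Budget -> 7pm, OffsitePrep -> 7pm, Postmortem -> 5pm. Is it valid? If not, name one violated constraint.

Uma needs to be at both Hiring and OffsitePrep — holds.
Ana needs to be at both OffsitePrep and Budget — violated.
OffsitePrep feeds into Sync, so it must come first — violated.
Dana needs to be at both Sync and Postmortem — holds.
Cyd is required at Budget and at VendorCall — holds.
DesignReview has to happen before Postmortem — holds.
DesignReview and Hiring are held together in one slot — holds.

Invalid. OffsitePrep feeds into Sync, so it must come first.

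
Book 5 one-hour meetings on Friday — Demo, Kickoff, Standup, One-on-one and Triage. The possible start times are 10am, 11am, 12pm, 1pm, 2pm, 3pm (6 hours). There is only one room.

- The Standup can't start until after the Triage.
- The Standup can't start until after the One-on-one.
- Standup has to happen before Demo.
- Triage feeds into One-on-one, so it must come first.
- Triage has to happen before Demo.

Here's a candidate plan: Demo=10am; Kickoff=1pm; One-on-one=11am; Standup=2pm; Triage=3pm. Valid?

No. Triage has to happen before Demo is not satisfied.

The Standup can't start until after the Triage — violated.
Triage feeds into One-on-one, so it must come first — violated.
The Standup can't start until after the One-on-one — holds.
There is only one room — holds.
Standup has to happen before Demo — violated.
Triage has to happen before Demo — violated.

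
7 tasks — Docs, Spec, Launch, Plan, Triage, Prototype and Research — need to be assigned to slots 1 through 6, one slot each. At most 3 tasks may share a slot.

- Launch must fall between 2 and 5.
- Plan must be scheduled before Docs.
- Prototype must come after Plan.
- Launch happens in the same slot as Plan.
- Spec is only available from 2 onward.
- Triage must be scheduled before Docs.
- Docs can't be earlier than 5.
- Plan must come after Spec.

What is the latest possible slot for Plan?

Precedence pushes Plan to at least 3; downstream work caps Plan at 5.
Plan at 5 is achievable: Spec in 2; Triage in 1; Launch in 5; Research in 1; Prototype in 6; Docs in 6; Plan in 5.

5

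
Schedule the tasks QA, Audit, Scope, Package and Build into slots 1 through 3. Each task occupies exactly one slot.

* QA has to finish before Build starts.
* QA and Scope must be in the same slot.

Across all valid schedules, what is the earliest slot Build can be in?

Precedence pushes Build to at least 2.
Build at 2 is achievable: Scope=1, Audit=1, Package=1, Build=2, QA=1.

2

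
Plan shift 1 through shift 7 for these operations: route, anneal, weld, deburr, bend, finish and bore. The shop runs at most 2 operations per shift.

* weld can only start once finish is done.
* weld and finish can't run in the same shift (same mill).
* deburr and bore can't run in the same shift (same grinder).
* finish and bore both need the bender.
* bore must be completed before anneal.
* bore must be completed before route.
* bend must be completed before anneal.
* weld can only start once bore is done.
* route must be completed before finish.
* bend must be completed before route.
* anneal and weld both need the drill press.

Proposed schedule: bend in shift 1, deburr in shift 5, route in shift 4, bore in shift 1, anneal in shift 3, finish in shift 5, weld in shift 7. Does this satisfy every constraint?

Yes, all constraints hold

route must be completed before finish — holds.
bend must be completed before route — holds.
finish and bore both need the bender — holds.
weld and finish can't run in the same shift (same mill) — holds.
The shop runs at most 2 operations per shift — holds.
bore must be completed before route — holds.
anneal and weld both need the drill press — holds.
deburr and bore can't run in the same shift (same grinder) — holds.
weld can only start once finish is done — holds.
weld can only start once bore is done — holds.
bore must be completed before anneal — holds.
bend must be completed before anneal — holds.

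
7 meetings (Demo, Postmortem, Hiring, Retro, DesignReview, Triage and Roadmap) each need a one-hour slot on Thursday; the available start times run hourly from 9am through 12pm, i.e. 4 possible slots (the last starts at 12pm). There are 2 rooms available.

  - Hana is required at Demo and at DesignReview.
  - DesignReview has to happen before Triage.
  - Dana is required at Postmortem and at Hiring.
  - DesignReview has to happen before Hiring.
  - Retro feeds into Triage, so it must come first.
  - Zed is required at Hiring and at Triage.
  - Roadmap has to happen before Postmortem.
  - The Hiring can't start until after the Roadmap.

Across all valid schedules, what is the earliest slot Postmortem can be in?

10am

Precedence pushes Postmortem to at least 10am.
Postmortem at 10am is achievable: Postmortem -> 10am, Triage -> 12pm, Demo -> 11am, Retro -> 10am, Roadmap -> 9am, Hiring -> 11am, DesignReview -> 9am.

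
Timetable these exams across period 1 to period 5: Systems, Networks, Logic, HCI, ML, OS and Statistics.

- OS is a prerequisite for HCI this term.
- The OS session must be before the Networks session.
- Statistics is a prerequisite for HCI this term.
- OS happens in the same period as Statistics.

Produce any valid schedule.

Systems in period 1, Statistics in period 1, ML in period 1, HCI in period 2, OS in period 1, Logic in period 1, Networks in period 2

Checking: OS(period 1) before HCI(period 2); Statistics(period 1) before HCI(period 2); OS(period 1) before Networks(period 2); OS = Statistics = period 1.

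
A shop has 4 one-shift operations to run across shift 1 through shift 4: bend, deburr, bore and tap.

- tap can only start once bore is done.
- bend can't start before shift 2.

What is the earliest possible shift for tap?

Precedence pushes tap to at least shift 2.
tap at shift 2 is achievable: bend=shift 2, tap=shift 2, deburr=shift 1, bore=shift 1.

shift 2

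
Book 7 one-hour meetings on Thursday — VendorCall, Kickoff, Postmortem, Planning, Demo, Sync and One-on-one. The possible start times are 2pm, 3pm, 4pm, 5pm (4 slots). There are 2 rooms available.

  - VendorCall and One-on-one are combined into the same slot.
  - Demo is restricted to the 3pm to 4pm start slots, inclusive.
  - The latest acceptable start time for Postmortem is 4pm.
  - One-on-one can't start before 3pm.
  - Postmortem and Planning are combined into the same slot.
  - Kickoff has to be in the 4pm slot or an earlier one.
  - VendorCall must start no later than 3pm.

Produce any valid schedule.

Sync -> 5pm, Kickoff -> 4pm, Postmortem -> 2pm, Demo -> 4pm, Planning -> 2pm, One-on-one -> 3pm, VendorCall -> 3pm

Checking: VendorCall = One-on-one = 3pm; Postmortem = Planning = 2pm; VendorCall=3pm in [2pm,3pm]; Kickoff=4pm in [2pm,4pm]; One-on-one=3pm in [3pm,5pm]; Postmortem=2pm in [2pm,4pm]; Demo=4pm in [3pm,4pm]; max 2 per slot (cap 2).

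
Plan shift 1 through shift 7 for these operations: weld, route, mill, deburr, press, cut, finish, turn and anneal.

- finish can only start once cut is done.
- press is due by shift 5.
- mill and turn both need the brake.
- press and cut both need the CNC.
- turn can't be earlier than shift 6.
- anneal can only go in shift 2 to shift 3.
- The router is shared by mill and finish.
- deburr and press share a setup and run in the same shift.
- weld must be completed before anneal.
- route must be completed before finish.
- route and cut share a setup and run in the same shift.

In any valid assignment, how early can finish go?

Precedence pushes finish to at least shift 2.
finish at shift 2 is achievable: turn in shift 6; anneal in shift 2; weld in shift 1; mill in shift 1; deburr in shift 2; route in shift 1; cut in shift 1; press in shift 2; finish in shift 2.

shift 2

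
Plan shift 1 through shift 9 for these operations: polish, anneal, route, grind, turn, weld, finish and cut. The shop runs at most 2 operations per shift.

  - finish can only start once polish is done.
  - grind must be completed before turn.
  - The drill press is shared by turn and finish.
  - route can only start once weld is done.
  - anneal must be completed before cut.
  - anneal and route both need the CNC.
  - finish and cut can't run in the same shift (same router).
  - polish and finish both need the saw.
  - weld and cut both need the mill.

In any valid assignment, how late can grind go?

shift 8

Downstream work caps grind at shift 8.
grind at shift 8 is achievable: turn in shift 9; anneal in shift 1; cut in shift 3; finish in shift 2; polish in shift 1; route in shift 3; weld in shift 2; grind in shift 8.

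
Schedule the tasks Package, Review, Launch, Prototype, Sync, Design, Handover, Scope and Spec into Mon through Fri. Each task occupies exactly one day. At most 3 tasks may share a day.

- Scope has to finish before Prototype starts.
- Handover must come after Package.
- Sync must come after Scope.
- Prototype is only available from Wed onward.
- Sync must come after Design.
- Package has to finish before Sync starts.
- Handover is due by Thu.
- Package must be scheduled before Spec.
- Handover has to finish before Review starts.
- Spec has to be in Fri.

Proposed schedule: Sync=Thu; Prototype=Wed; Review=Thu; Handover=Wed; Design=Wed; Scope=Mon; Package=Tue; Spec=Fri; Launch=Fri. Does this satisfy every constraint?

Yes

Prototype is only available from Wed onward — holds.
Scope has to finish before Prototype starts — holds.
Spec has to be in Fri — holds.
Sync must come after Design — holds.
Handover has to finish before Review starts — holds.
Package must be scheduled before Spec — holds.
Handover is due by Thu — holds.
Package has to finish before Sync starts — holds.
Sync must come after Scope — holds.
Handover must come after Package — holds.
At most 3 tasks may share a day — holds.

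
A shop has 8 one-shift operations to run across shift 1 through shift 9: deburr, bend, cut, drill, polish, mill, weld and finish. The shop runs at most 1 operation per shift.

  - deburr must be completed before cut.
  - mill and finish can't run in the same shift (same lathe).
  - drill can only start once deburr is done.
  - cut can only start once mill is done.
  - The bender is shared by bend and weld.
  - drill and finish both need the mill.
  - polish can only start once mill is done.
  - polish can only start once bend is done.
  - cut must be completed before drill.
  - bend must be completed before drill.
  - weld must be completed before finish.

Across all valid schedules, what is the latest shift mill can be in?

shift 6

Downstream work caps mill at shift 7.
mill at shift 6 is achievable: bend -> shift 2, weld -> shift 3, deburr -> shift 1, finish -> shift 4, cut -> shift 7, polish -> shift 9, drill -> shift 8, mill -> shift 6.
Nothing later works — the conflict and capacity constraints rule out every shift after shift 6.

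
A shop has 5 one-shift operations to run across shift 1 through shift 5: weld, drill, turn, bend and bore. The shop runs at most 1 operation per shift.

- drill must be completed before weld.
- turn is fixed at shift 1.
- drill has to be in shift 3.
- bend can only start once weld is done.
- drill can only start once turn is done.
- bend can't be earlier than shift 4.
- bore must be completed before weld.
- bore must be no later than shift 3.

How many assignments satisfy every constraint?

1

Enumerating: weld -> shift 4, turn -> shift 1, bend -> shift 5, bore -> shift 2, drill -> shift 3.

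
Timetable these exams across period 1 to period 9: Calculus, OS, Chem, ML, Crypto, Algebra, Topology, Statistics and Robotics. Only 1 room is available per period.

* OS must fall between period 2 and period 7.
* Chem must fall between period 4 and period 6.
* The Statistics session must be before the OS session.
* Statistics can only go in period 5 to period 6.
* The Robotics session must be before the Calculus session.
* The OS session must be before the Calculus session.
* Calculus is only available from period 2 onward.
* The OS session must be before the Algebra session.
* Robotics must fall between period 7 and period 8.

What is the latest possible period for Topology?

period 3

Topology at period 3 is achievable: OS -> period 6, Algebra -> period 9, Crypto -> period 2, Topology -> period 3, ML -> period 1, Statistics -> period 5, Chem -> period 4, Calculus -> period 8, Robotics -> period 7.
Nothing later works — the capacity limit rule out every period after period 3.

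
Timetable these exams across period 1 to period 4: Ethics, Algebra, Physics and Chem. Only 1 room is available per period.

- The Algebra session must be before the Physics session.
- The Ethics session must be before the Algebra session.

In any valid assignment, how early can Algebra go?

period 2

Precedence pushes Algebra to at least period 2; downstream work caps Algebra at period 3.
Algebra at period 2 is achievable: Chem in period 4; Ethics in period 1; Physics in period 3; Algebra in period 2.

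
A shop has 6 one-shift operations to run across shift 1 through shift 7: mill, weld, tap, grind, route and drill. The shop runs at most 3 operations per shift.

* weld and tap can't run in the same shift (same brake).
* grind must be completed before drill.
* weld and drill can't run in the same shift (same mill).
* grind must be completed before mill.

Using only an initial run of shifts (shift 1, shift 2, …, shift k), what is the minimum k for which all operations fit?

The precedence chain requires at least 2 distinct shifts.
With at most 3 per shift and 6 operations, at least 2 shifts are needed.
2 works (last occupied shift: shift 2): for example drill -> shift 2; tap -> shift 2; route -> shift 1; grind -> shift 1; weld -> shift 1; mill -> shift 2.

2 shifts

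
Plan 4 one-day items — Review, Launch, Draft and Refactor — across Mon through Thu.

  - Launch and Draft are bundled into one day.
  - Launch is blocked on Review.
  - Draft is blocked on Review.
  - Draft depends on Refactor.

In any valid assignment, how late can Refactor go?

Wed

Downstream work caps Refactor at Wed.
Refactor at Wed is achievable: Review -> Mon; Draft -> Thu; Refactor -> Wed; Launch -> Thu.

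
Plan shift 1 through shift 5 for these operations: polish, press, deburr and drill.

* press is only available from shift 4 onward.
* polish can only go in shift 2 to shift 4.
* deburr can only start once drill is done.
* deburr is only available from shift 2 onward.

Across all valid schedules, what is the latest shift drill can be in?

Downstream work caps drill at shift 4.
drill at shift 4 is achievable: polish=shift 2, drill=shift 4, press=shift 4, deburr=shift 5.

shift 4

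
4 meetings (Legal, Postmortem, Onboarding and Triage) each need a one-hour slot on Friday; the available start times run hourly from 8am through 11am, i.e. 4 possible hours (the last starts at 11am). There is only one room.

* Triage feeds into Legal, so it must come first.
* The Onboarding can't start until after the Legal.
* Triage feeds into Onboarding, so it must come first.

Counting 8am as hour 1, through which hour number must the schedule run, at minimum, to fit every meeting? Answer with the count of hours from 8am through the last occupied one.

4

The precedence chain requires at least 3 distinct hours.
With at most 1 per hour and 4 meetings, at least 4 hours are needed.
4 works (last occupied hour: 11am): for example Onboarding in 10am, Triage in 8am, Postmortem in 11am, Legal in 9am.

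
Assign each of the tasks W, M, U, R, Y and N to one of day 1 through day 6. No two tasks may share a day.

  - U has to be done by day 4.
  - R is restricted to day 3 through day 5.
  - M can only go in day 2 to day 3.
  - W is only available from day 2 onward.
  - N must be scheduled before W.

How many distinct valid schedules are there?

36

Splitting on W: it can be day 2 (1), day 3 (1), day 4 (4), day 5 (6), day 6 (24). Listing each branch's schedules as (M, U, R, Y, N) by day number:
W=day 2: (3,4,5,6,1) — 1.
W=day 3: (2,4,5,6,1) — 1.
W=day 4: (2,1,5,6,3) (2,3,5,6,1) (3,1,5,6,2) (3,2,5,6,1) — 4.
W=day 5: (2,1,3,6,4) (2,1,4,6,3) (2,3,4,6,1) (2,4,3,6,1) (3,1,4,6,2) (3,2,4,6,1) — 6.
W=day 6: (2,1,3,4,5) (2,1,3,5,4) (2,1,4,3,5) (2,1,4,5,3) (2,1,5,3,4) (2,1,5,4,3) (2,3,4,1,5) (2,3,4,5,1) (2,3,5,1,4) (2,3,5,4,1) (2,4,3,1,5) (2,4,3,5,1) (2,4,5,1,3) (2,4,5,3,1) (3,1,4,2,5) (3,1,4,5,2) (3,1,5,2,4) (3,1,5,4,2) (3,2,4,1,5) (3,2,4,5,1) (3,2,5,1,4) (3,2,5,4,1) (3,4,5,1,2) (3,4,5,2,1) — 24.
Summing: 1 + 1 + 4 + 6 + 24 = 36.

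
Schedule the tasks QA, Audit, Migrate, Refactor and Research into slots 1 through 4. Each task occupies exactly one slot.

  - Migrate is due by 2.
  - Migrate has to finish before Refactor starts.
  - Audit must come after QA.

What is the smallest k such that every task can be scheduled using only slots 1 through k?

2 slots

The precedence chain requires at least 2 distinct slots.
2 works (last occupied slot: 2): for example Refactor in 2; Research in 1; QA in 1; Migrate in 1; Audit in 2.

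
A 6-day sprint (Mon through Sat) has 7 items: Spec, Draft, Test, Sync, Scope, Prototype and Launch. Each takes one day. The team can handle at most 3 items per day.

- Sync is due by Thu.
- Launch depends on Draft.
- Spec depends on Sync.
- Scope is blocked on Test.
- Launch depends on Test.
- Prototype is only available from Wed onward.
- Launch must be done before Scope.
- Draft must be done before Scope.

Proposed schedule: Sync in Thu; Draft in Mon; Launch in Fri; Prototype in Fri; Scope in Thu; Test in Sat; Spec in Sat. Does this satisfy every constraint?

Scope is blocked on Test — violated.
Sync is due by Thu — holds.
Launch depends on Draft — holds.
Prototype is only available from Wed onward — holds.
Launch depends on Test — violated.
Launch must be done before Scope — violated.
Spec depends on Sync — holds.
Draft must be done before Scope — holds.
The team can handle at most 3 items per day — holds.

No. Scope is blocked on Test is not satisfied.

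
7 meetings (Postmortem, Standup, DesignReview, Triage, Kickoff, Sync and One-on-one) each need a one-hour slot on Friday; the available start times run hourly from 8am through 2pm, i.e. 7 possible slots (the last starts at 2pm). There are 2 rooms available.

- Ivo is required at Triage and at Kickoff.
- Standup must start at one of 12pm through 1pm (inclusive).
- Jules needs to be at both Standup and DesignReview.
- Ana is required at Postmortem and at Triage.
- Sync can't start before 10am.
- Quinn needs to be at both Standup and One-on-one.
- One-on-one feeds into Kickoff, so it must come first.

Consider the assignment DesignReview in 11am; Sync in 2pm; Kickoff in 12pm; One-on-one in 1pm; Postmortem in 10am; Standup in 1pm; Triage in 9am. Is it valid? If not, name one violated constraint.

Invalid. Quinn needs to be at both Standup and One-on-one.

Jules needs to be at both Standup and DesignReview — holds.
One-on-one feeds into Kickoff, so it must come first — violated.
Quinn needs to be at both Standup and One-on-one — violated.
Ivo is required at Triage and at Kickoff — holds.
Sync can't start before 10am — holds.
Standup must start at one of 12pm through 1pm (inclusive) — holds.
There are 2 rooms available — holds.
Ana is required at Postmortem and at Triage — holds.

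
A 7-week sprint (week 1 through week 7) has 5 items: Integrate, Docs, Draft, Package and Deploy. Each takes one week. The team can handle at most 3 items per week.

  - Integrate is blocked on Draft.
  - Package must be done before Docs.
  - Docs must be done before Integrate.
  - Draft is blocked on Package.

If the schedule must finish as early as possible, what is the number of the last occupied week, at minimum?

week 3

The precedence chain requires at least 3 distinct weeks.
With at most 3 per week and 5 tasks, at least 2 weeks are needed.
3 works (last occupied week: week 3): for example Deploy in week 1; Draft in week 2; Package in week 1; Docs in week 2; Integrate in week 3.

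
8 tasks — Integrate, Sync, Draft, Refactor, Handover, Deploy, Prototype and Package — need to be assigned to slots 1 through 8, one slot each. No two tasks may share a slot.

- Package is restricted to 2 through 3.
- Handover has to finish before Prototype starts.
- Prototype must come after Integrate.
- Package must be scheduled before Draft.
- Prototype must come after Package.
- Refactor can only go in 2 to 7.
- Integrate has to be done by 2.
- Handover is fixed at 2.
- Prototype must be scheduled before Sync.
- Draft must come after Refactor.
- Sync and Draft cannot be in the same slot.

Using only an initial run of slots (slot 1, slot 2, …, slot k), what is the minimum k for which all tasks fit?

The precedence chain requires at least 3 distinct slots.
With at most 1 per slot and 8 tasks, at least 8 slots are needed.
Propagating the time windows through the other constraints, Sync can't land before 4, so the schedule must run through at least slot 4.
8 works (last occupied slot: 8): for example Package=3, Refactor=4, Prototype=5, Deploy=8, Integrate=1, Draft=6, Sync=7, Handover=2.

8 slots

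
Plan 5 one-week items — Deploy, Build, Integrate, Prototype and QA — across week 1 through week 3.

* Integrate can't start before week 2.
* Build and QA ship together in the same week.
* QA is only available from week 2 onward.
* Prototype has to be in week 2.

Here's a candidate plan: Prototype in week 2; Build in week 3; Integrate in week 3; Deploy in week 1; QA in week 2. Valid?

No. Build and QA ship together in the same week is not satisfied.

QA is only available from week 2 onward — holds.
Integrate can't start before week 2 — holds.
Build and QA ship together in the same week — violated.
Prototype has to be in week 2 — holds.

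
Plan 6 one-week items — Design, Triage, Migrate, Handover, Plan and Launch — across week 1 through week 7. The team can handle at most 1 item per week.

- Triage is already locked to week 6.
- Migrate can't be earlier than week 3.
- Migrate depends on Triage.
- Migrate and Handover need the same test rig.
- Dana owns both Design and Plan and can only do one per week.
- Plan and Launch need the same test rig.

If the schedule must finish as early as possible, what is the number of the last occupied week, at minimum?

week 7

The precedence chain requires at least 2 distinct weeks.
With at most 1 per week and 6 work items, at least 6 weeks are needed.
Propagating the time windows through the other constraints, Migrate can't land before week 7, so the schedule must run through at least week 7.
7 works (last occupied week: week 7): for example Launch=week 4, Triage=week 6, Migrate=week 7, Design=week 1, Plan=week 3, Handover=week 2.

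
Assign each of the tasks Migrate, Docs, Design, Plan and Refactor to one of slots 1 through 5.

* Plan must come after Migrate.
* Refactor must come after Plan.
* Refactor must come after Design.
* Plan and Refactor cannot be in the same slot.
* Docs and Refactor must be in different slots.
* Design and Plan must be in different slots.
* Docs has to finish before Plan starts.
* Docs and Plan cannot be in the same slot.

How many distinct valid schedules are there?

Splitting on Migrate: it can be 1 (25), 2 (19), 3 (9). Listing each branch's schedules as (Docs, Design, Plan, Refactor):
Migrate=1: (1,1,2,3) (1,1,2,4) (1,1,2,5) (1,1,3,4) (1,1,3,5) (1,1,4,5) (1,2,3,4) (1,2,3,5) (1,2,4,5) (1,3,2,4) (1,3,2,5) (1,3,4,5) (1,4,2,5) (1,4,3,5) (2,1,3,4) (2,1,3,5) (2,1,4,5) (2,2,3,4) (2,2,3,5) (2,2,4,5) (2,3,4,5) (2,4,3,5) (3,1,4,5) (3,2,4,5) (3,3,4,5) — 25.
Migrate=2: (1,1,3,4) (1,1,3,5) (1,1,4,5) (1,2,3,4) (1,2,3,5) (1,2,4,5) (1,3,4,5) (1,4,3,5) (2,1,3,4) (2,1,3,5) (2,1,4,5) (2,2,3,4) (2,2,3,5) (2,2,4,5) (2,3,4,5) (2,4,3,5) (3,1,4,5) (3,2,4,5) (3,3,4,5) — 19.
Migrate=3: (1,1,4,5) (1,2,4,5) (1,3,4,5) (2,1,4,5) (2,2,4,5) (2,3,4,5) (3,1,4,5) (3,2,4,5) (3,3,4,5) — 9.
Summing: 25 + 19 + 9 = 53.

53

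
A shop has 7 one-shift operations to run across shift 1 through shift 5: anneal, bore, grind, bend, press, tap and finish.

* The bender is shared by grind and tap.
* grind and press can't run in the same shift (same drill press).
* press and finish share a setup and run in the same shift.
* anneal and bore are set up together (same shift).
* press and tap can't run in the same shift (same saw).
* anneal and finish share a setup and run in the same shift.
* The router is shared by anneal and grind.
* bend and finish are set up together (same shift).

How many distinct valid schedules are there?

60

Splitting on anneal: it can be shift 1 (12), shift 2 (12), shift 3 (12), shift 4 (12), shift 5 (12). Listing each branch's schedules as (bore, grind, bend, press, tap, finish) by shift number:
anneal=shift 1: (1,2,1,1,3,1) (1,2,1,1,4,1) (1,2,1,1,5,1) (1,3,1,1,2,1) (1,3,1,1,4,1) (1,3,1,1,5,1) (1,4,1,1,2,1) (1,4,1,1,3,1) (1,4,1,1,5,1) (1,5,1,1,2,1) (1,5,1,1,3,1) (1,5,1,1,4,1) — 12.
anneal=shift 2: (2,1,2,2,3,2) (2,1,2,2,4,2) (2,1,2,2,5,2) (2,3,2,2,1,2) (2,3,2,2,4,2) (2,3,2,2,5,2) (2,4,2,2,1,2) (2,4,2,2,3,2) (2,4,2,2,5,2) (2,5,2,2,1,2) (2,5,2,2,3,2) (2,5,2,2,4,2) — 12.
anneal=shift 3: (3,1,3,3,2,3) (3,1,3,3,4,3) (3,1,3,3,5,3) (3,2,3,3,1,3) (3,2,3,3,4,3) (3,2,3,3,5,3) (3,4,3,3,1,3) (3,4,3,3,2,3) (3,4,3,3,5,3) (3,5,3,3,1,3) (3,5,3,3,2,3) (3,5,3,3,4,3) — 12.
anneal=shift 4: (4,1,4,4,2,4) (4,1,4,4,3,4) (4,1,4,4,5,4) (4,2,4,4,1,4) (4,2,4,4,3,4) (4,2,4,4,5,4) (4,3,4,4,1,4) (4,3,4,4,2,4) (4,3,4,4,5,4) (4,5,4,4,1,4) (4,5,4,4,2,4) (4,5,4,4,3,4) — 12.
anneal=shift 5: (5,1,5,5,2,5) (5,1,5,5,3,5) (5,1,5,5,4,5) (5,2,5,5,1,5) (5,2,5,5,3,5) (5,2,5,5,4,5) (5,3,5,5,1,5) (5,3,5,5,2,5) (5,3,5,5,4,5) (5,4,5,5,1,5) (5,4,5,5,2,5) (5,4,5,5,3,5) — 12.
Summing: 12 + 12 + 12 + 12 + 12 = 60.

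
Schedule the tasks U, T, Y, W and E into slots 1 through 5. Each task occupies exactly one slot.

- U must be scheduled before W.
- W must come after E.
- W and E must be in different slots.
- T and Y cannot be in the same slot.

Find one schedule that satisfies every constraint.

Y -> 2; E -> 1; W -> 2; U -> 1; T -> 1

Checking: U(1) before W(2); E(1) before W(2); W(2) != E(1); T(1) != Y(2).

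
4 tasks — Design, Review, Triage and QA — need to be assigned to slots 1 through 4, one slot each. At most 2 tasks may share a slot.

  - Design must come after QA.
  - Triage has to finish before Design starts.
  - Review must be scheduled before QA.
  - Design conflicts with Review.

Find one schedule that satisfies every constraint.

Review in 1; Design in 3; Triage in 1; QA in 2

Checking: QA(2) before Design(3); Triage(1) before Design(3); Review(1) before QA(2); Design(3) != Review(1); max 2 per slot (cap 2).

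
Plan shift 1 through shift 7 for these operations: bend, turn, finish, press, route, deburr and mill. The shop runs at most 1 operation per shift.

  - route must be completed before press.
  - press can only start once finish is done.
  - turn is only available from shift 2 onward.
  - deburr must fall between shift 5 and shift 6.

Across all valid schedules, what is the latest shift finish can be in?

Downstream work caps finish at shift 6.
finish at shift 6 is achievable: press=shift 7, route=shift 1, mill=shift 4, finish=shift 6, turn=shift 2, bend=shift 3, deburr=shift 5.

shift 6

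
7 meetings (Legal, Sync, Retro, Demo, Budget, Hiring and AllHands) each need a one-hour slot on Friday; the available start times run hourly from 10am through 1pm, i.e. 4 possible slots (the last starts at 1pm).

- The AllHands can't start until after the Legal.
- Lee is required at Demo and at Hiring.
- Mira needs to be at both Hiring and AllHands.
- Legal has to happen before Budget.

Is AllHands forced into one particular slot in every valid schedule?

AllHands can be 11am (e.g. Demo=10am, AllHands=11am, Retro=10am, Legal=10am, Budget=11am, Sync=10am, Hiring=12pm) or 12pm (e.g. Retro -> 10am, Hiring -> 11am, AllHands -> 12pm, Sync -> 10am, Budget -> 11am, Legal -> 10am, Demo -> 10am).

No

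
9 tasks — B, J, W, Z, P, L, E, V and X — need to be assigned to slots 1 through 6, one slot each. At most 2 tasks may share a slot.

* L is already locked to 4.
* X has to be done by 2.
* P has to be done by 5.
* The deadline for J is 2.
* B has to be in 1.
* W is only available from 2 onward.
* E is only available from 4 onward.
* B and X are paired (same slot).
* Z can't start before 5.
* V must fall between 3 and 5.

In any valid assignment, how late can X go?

X's own window allows nothing later than 2; X must be in the same slot as B, which can't be after 1, so X is at most 1.
X at 1 is achievable: P -> 3; J -> 2; V -> 3; X -> 1; E -> 4; B -> 1; Z -> 5; L -> 4; W -> 2.

1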